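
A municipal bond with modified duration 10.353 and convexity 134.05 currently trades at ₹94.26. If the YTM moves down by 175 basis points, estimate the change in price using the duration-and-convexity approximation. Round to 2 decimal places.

+₹19.01

Duration effect: -D_mod·Δy = -10.353 × (-0.0175) = +0.1811775
Convexity effect: ½·C·(Δy)² = 0.5 × 134.05 × (-0.0175)² = +0.02052640625
ΔP/P ≈ +0.1811775 + 0.02052640625 = +0.20170390625
ΔP ≈ 94.26 × (+0.20170390625) = +19.012610203125.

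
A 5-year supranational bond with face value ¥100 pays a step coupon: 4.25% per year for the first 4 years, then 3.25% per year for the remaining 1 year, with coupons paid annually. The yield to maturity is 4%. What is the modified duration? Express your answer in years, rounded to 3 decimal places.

Periodic yield y = 0.04. First find Macaulay duration:
  t   CF        PV=CF/(1+0.04)^t    t·PV
  1         4.25         4.0865         4.0865
  2         4.25         3.9294         7.8587
  3         4.25         3.7782        11.3347
  4         4.25         3.6329        14.5317
  5       103.25        84.8640       424.3199
  Σ                    100.2910       462.1315
P = 100.2910; Macaulay duration = 462.1315 / 100.2910 = 4.60790 years.
Modified duration = D_Mac / (1 + y) = 4.60790 / 1.04 = 4.43068 years.

4.431 years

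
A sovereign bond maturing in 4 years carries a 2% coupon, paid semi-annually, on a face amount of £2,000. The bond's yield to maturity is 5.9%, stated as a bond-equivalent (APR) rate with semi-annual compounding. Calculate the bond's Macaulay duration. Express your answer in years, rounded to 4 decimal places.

Periodic yield y = 0.0295. Discount each cash flow and weight by its period:
  t   CF        PV=CF/(1+0.0295)^t    t·PV
  1        20.00        19.4269        19.4269
  2        20.00        18.8702        37.7405
  3        20.00        18.3295        54.9885
  4        20.00        17.8043        71.2171
  5        20.00        17.2941        86.4706
  6        20.00        16.7986       100.7913
  7        20.00        16.3172       114.2204
  8     2,020.00     1,600.8129    12,806.5028
  Σ                  1,725.6537    13,291.3581
Price P = Σ PV = 1,725.6537.
Macaulay duration = Σ(t·PV) / P = 13,291.3581 / 1,725.6537 = 7.70222 half-year periods.
In years: 7.70222 / 2 = 3.85111 years.

3.8511 years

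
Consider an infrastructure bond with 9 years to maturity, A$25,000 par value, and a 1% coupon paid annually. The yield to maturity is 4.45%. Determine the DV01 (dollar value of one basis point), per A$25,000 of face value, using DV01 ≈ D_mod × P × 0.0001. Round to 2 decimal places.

A$15.38

Periodic yield y = 0.0445.
  t   CF        PV=CF/(1+0.0445)^t    t·PV
  1       250.00       239.3490       239.3490
  2       250.00       229.1517       458.3034
  3       250.00       219.3889       658.1667
  4       250.00       210.0420       840.1682
  5       250.00       201.0934     1,005.4669
  6       250.00       192.5260     1,155.1559
  7       250.00       184.3236     1,290.2651
  8       250.00       176.4706     1,411.7651
  9    25,250.00    17,064.1784   153,577.6059
  Σ                 18,716.5237   160,636.2462
P = 18,716.5237; D_Mac = 8.58259 yrs; D_mod = 8.21694 yrs.
DV01 ≈ 8.21694 × 18,716.5237 × 0.0001 = 15.379248.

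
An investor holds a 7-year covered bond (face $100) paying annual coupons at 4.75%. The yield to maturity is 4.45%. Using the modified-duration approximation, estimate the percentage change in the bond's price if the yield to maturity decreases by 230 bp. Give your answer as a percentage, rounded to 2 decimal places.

Periodic yield y = 0.0445. Modified duration first:
  t   CF        PV=CF/(1+0.0445)^t    t·PV
  1         4.75         4.5476         4.5476
  2         4.75         4.3539         8.7078
  3         4.75         4.1684        12.5052
  4         4.75         3.9908        15.9632
  5         4.75         3.8208        19.1039
  6         4.75         3.6580        21.9480
  7       104.75        77.2316       540.6211
  Σ                    101.7710       623.3967
P = 101.7710; D_Mac = 6.12548 yrs; D_mod = 6.12548/(1+0.0445) = 5.86451 yrs.
ΔP/P ≈ -D_mod · Δy = -5.86451 × (-0.023) = +0.134884 = +13.4884%.

+13.49%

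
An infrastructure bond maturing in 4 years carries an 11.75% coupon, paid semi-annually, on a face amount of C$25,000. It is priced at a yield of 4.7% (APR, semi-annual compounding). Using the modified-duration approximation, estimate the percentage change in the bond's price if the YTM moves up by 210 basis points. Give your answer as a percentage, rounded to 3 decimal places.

Periodic yield y = 0.0235. Modified duration first:
  t   CF        PV=CF/(1+0.0235)^t    t·PV
  1     1,468.75     1,435.0269     1,435.0269
  2     1,468.75     1,402.0780     2,804.1561
  3     1,468.75     1,369.8857     4,109.6572
  4     1,468.75     1,338.4326     5,353.7302
  5     1,468.75     1,307.7016     6,538.5078
  6     1,468.75     1,277.6762     7,666.0571
  7     1,468.75     1,248.3402     8,738.3813
  8    26,468.75    21,980.1502   175,841.2017
  Σ                 31,359.2913   212,486.7182
P = 31,359.2913; D_Mac = 6.77588 half-year periods = 3.38794 yrs; D_mod = 3.38794/(1+0.0235) = 3.31015 yrs.
ΔP/P ≈ -D_mod · Δy = -3.31015 × (+0.021) = -0.069513 = -6.9513%.

-6.951%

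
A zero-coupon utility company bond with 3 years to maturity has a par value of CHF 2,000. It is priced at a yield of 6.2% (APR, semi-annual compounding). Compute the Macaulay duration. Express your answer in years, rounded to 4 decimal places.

A zero-coupon bond has a single cash flow at maturity, so its Macaulay duration equals its maturity: 3 years.
(Equivalently: 6 semi-annual periods ÷ 2 = 3 years.)

3.0000 years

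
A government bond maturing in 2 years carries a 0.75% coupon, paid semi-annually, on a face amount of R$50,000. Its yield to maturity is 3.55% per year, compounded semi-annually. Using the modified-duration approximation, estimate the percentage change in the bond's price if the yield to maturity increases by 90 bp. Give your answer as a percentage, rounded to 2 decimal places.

-1.76%

Periodic yield y = 0.01775. Modified duration first:
  t   CF        PV=CF/(1+0.01775)^t    t·PV
  1       187.50       184.2299       184.2299
  2       187.50       181.0169       362.0337
  3       187.50       177.8599       533.5796
  4    50,187.50    46,776.8657   187,107.4628
  Σ                 47,319.9723   188,187.3060
P = 47,319.9723; D_Mac = 3.97691 half-year periods = 1.98846 yrs; D_mod = 1.98846/(1+0.01775) = 1.95378 yrs.
ΔP/P ≈ -D_mod · Δy = -1.95378 × (+0.009) = -0.017584 = -1.7584%.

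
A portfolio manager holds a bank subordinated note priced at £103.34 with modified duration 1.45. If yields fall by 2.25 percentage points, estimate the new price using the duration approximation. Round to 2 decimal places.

Duration approximation: ΔP/P ≈ -D_mod · Δy = -1.45 × (-0.0225) = +0.032625.
New price ≈ 103.34 × (1 + 0.032625) = 106.7114675.

£106.71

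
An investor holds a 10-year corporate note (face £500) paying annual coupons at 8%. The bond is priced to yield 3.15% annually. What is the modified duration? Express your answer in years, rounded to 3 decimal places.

Periodic yield y = 0.0315. First find Macaulay duration:
  t   CF        PV=CF/(1+0.0315)^t    t·PV
  1        40.00        38.7785        38.7785
  2        40.00        37.5943        75.1885
  3        40.00        36.4462       109.3386
  4        40.00        35.3332       141.3328
  5        40.00        34.2542       171.2710
  6        40.00        33.2081       199.2489
  7        40.00        32.1940       225.3582
  8        40.00        31.2109       249.6871
  9        40.00        30.2578       272.3199
  10      540.00       396.0057     3,960.0570
  Σ                    705.2829     5,442.5805
P = 705.2829; Macaulay duration = 5,442.5805 / 705.2829 = 7.71688 years.
Modified duration = D_Mac / (1 + y) = 7.71688 / 1.0315 = 7.48122 years.

7.481 years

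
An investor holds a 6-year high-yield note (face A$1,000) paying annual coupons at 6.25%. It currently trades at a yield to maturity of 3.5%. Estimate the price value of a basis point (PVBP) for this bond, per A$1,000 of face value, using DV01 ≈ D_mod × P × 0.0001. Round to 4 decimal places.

A$0.5810

Periodic yield y = 0.035.
  t   CF        PV=CF/(1+0.035)^t    t·PV
  1        62.50        60.3865        60.3865
  2        62.50        58.3444       116.6888
  3        62.50        56.3714       169.1143
  4        62.50        54.4651       217.8606
  5        62.50        52.6233       263.1166
  6     1,062.50       864.3444     5,186.0666
  Σ                  1,146.5352     6,013.2333
P = 1,146.5352; D_Mac = 5.24470 yrs; D_mod = 5.06734 yrs.
DV01 ≈ 5.06734 × 1,146.5352 × 0.0001 = 0.580989.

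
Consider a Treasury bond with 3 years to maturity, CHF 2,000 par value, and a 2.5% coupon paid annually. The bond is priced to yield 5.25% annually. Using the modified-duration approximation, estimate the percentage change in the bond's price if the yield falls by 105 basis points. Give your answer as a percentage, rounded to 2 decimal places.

+2.92%

Periodic yield y = 0.0525. Modified duration first:
  t   CF        PV=CF/(1+0.0525)^t    t·PV
  1        50.00        47.5059        47.5059
  2        50.00        45.1363        90.2726
  3     2,050.00     1,758.2780     5,274.8341
  Σ                  1,850.9202     5,412.6126
P = 1,850.9202; D_Mac = 2.92428 yrs; D_mod = 2.92428/(1+0.0525) = 2.77842 yrs.
ΔP/P ≈ -D_mod · Δy = -2.77842 × (-0.0105) = +0.029173 = +2.9173%.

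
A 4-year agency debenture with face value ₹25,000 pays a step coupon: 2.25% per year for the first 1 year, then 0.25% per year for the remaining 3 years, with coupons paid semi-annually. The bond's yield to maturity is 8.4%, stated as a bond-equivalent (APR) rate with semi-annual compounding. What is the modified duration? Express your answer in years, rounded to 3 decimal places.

Periodic yield y = 0.042. First find Macaulay duration:
  t   CF        PV=CF/(1+0.042)^t    t·PV
  1       281.25       269.9136       269.9136
  2       281.25       259.0342       518.0684
  3        31.25        27.6215        82.8644
  4        31.25        26.5081       106.0325
  5        31.25        25.4397       127.1983
  6        31.25        24.4143       146.4856
  7        31.25        23.4302       164.0114
  8    25,031.25    18,011.1228   144,088.9820
  Σ                 18,667.4843   145,503.5563
P = 18,667.4843; Macaulay duration = 145,503.5563 / 18,667.4843 = 7.79449 half-year periods = 3.89725 years.
Modified duration = D_Mac / (1 + y) = 3.89725 / 1.042 = 3.74016 years.

3.740 years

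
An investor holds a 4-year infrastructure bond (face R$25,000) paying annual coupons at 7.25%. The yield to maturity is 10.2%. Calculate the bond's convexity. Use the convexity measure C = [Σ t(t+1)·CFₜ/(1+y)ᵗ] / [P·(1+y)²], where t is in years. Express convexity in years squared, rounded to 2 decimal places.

14.24

With y = 0.102:
  t   CF        PV=CF/(1+0.102)^t    t·PV        t(t+1)·PV
  1     1,812.50     1,644.7368     1,644.7368       3,289.4737
  2     1,812.50     1,492.5017     2,985.0033       8,955.0100
  3     1,812.50     1,354.3572     4,063.0717      16,252.2868
  4    26,812.50    18,180.7139    72,722.8554     363,614.2770
  Σ                 22,672.3096    81,415.6673     392,111.0476
P = 22,672.3096.
Convexity = Σ t(t+1)·PV / [P·(1+y)²] = 392,111.0476 / (22,672.3096 × 1.214404) = 14.24132.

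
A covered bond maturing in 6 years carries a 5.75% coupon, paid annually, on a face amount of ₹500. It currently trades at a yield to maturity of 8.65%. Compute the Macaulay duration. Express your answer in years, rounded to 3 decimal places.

Periodic yield y = 0.0865. Discount each cash flow and weight by its year:
  t   CF        PV=CF/(1+0.0865)^t    t·PV
  1        28.75        26.4611        26.4611
  2        28.75        24.3545        48.7089
  3        28.75        22.4155        67.2465
  4        28.75        20.6309        82.5237
  5        28.75        18.9884        94.9422
  6       528.75       321.4193     1,928.5160
  Σ                    434.2698     2,248.3985
Price P = Σ PV = 434.2698.
Macaulay duration = Σ(t·PV) / P = 2,248.3985 / 434.2698 = 5.17742 years.

5.177 years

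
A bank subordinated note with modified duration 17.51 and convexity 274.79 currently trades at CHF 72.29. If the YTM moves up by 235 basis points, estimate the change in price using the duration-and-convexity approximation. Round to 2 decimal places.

-CHF 24.26

Duration effect: -D_mod·Δy = -17.51 × (+0.0235) = -0.411485
Convexity effect: ½·C·(Δy)² = 0.5 × 274.79 × (0.0235)² = +0.07587638875
ΔP/P ≈ -0.411485 + 0.07587638875 = -0.33560861125
ΔP ≈ 72.29 × (-0.33560861125) = -24.2611465072625.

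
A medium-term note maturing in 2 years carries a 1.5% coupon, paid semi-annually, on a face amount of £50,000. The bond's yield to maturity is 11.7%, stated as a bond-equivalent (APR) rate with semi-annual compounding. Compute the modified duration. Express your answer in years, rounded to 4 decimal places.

1.8659 years

Periodic yield y = 0.0585. First find Macaulay duration:
  t   CF        PV=CF/(1+0.0585)^t    t·PV
  1       375.00       354.2749       354.2749
  2       375.00       334.6952       669.3905
  3       375.00       316.1977       948.5930
  4    50,375.00    40,128.3784   160,513.5135
  Σ                 41,133.5462   162,485.7719
P = 41,133.5462; Macaulay duration = 162,485.7719 / 41,133.5462 = 3.95020 half-year periods = 1.97510 years.
Modified duration = D_Mac / (1 + y) = 1.97510 / 1.0585 = 1.86594 years.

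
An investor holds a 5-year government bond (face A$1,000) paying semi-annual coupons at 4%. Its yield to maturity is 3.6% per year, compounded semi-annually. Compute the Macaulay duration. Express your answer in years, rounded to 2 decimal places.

Periodic yield y = 0.018. Discount each cash flow and weight by its period:
  t   CF        PV=CF/(1+0.018)^t    t·PV
  1        20.00        19.6464        19.6464
  2        20.00        19.2990        38.5980
  3        20.00        18.9577        56.8732
  4        20.00        18.6225        74.4902
  5        20.00        18.2933        91.4663
  6        20.00        17.9698       107.8188
  7        20.00        17.6521       123.5645
  8        20.00        17.3399       138.7196
  9        20.00        17.0333       153.3001
  10    1,020.00       853.3406     8,533.4057
  Σ                  1,018.1546     9,337.8827
Price P = Σ PV = 1,018.1546.
Macaulay duration = Σ(t·PV) / P = 9,337.8827 / 1,018.1546 = 9.17138 half-year periods.
In years: 9.17138 / 2 = 4.58569 years.

4.59 years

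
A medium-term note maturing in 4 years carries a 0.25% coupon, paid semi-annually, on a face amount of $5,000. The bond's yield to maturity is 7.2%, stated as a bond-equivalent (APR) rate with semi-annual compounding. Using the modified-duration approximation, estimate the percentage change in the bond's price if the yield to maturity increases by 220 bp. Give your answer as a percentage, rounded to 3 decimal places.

Periodic yield y = 0.036. Modified duration first:
  t   CF        PV=CF/(1+0.036)^t    t·PV
  1         6.25         6.0328         6.0328
  2         6.25         5.8232        11.6464
  3         6.25         5.6208        16.8625
  4         6.25         5.4255        21.7021
  5         6.25         5.2370        26.1849
  6         6.25         5.0550        30.3300
  7         6.25         4.8793        34.1554
  8     5,006.25     3,772.5455    30,180.3643
  Σ                  3,810.6192    30,327.2784
P = 3,810.6192; D_Mac = 7.95862 half-year periods = 3.97931 yrs; D_mod = 3.97931/(1+0.036) = 3.84103 yrs.
ΔP/P ≈ -D_mod · Δy = -3.84103 × (+0.022) = -0.084503 = -8.4503%.

-8.450%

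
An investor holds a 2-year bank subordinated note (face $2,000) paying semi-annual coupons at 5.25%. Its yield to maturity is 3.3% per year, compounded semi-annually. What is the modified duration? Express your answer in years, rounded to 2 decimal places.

1.89 years

Periodic yield y = 0.0165. First find Macaulay duration:
  t   CF        PV=CF/(1+0.0165)^t    t·PV
  1        52.50        51.6478        51.6478
  2        52.50        50.8095       101.6189
  3        52.50        49.9847       149.9541
  4     2,052.50     1,922.4437     7,689.7749
  Σ                  2,074.8857     7,992.9957
P = 2,074.8857; Macaulay duration = 7,992.9957 / 2,074.8857 = 3.85226 half-year periods = 1.92613 years.
Modified duration = D_Mac / (1 + y) = 1.92613 / 1.0165 = 1.89486 years.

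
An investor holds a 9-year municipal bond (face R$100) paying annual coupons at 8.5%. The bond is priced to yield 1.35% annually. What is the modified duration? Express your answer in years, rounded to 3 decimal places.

7.077 years

Periodic yield y = 0.0135. First find Macaulay duration:
  t   CF        PV=CF/(1+0.0135)^t    t·PV
  1         8.50         8.3868         8.3868
  2         8.50         8.2751        16.5501
  3         8.50         8.1648        24.4945
  4         8.50         8.0561        32.2243
  5         8.50         7.9488        39.7439
  6         8.50         7.8429        47.0574
  7         8.50         7.7384        54.1690
  8         8.50         7.6353        61.0828
  9       108.50        96.1648       865.4829
  Σ                    160.2130     1,149.1916
P = 160.2130; Macaulay duration = 1,149.1916 / 160.2130 = 7.17290 years.
Modified duration = D_Mac / (1 + y) = 7.17290 / 1.0135 = 7.07736 years.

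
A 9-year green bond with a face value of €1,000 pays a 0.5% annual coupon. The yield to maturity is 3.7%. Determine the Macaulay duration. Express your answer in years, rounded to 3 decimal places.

Periodic yield y = 0.037. Discount each cash flow and weight by its year:
  t   CF        PV=CF/(1+0.037)^t    t·PV
  1         5.00         4.8216         4.8216
  2         5.00         4.6496         9.2991
  3         5.00         4.4837        13.4510
  4         5.00         4.3237        17.2948
  5         5.00         4.1694        20.8471
  6         5.00         4.0207        24.1240
  7         5.00         3.8772        27.1404
  8         5.00         3.7389        29.9109
  9     1,005.00       724.6983     6,522.2849
  Σ                    758.7830     6,669.1739
Price P = Σ PV = 758.7830.
Macaulay duration = Σ(t·PV) / P = 6,669.1739 / 758.7830 = 8.78930 years.

8.789 years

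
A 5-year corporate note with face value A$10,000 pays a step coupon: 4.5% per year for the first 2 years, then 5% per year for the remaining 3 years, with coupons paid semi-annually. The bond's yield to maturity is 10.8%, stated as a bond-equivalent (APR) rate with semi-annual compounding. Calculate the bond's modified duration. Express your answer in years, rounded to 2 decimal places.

4.21 years

Periodic yield y = 0.054. First find Macaulay duration:
  t   CF        PV=CF/(1+0.054)^t    t·PV
  1       225.00       213.4725       213.4725
  2       225.00       202.5356       405.0711
  3       225.00       192.1590       576.4769
  4       225.00       182.3140       729.2561
  5       250.00       192.1927       960.9636
  6       250.00       182.3460     1,094.0763
  7       250.00       173.0038     1,211.0269
  8       250.00       164.1403     1,313.1221
  9       250.00       155.7308     1,401.5772
  10   10,250.00     6,057.8394    60,578.3942
  Σ                  7,715.7341    68,483.4368
P = 7,715.7341; Macaulay duration = 68,483.4368 / 7,715.7341 = 8.87582 half-year periods = 4.43791 years.
Modified duration = D_Mac / (1 + y) = 4.43791 / 1.054 = 4.21054 years.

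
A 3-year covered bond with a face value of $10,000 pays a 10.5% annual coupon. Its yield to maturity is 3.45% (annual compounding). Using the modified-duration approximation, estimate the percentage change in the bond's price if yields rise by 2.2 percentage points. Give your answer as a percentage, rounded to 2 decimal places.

Periodic yield y = 0.0345. Modified duration first:
  t   CF        PV=CF/(1+0.0345)^t    t·PV
  1     1,050.00     1,014.9831     1,014.9831
  2     1,050.00       981.1340     1,962.2679
  3    11,050.00     9,980.9250    29,942.7751
  Σ                 11,977.0421    32,920.0261
P = 11,977.0421; D_Mac = 2.74859 yrs; D_mod = 2.74859/(1+0.0345) = 2.65693 yrs.
ΔP/P ≈ -D_mod · Δy = -2.65693 × (+0.022) = -0.058452 = -5.8452%.

-5.85%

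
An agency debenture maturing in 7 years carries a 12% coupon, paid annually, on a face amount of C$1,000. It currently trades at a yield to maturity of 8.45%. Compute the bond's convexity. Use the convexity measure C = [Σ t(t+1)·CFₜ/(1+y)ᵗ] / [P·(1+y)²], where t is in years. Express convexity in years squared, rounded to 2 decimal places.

32.18

With y = 0.0845:
  t   CF        PV=CF/(1+0.0845)^t    t·PV        t(t+1)·PV
  1       120.00       110.6501       110.6501         221.3001
  2       120.00       102.0286       204.0573         612.1719
  3       120.00        94.0790       282.2369       1,128.9477
  4       120.00        86.7487       346.9948       1,734.9742
  5       120.00        79.9896       399.9479       2,399.6877
  6       120.00        73.7571       442.5427       3,097.7987
  7     1,120.00       634.7623     4,443.3361      35,546.6891
  Σ                  1,182.0154     6,229.7659      44,741.5694
P = 1,182.0154.
Convexity = Σ t(t+1)·PV / [P·(1+y)²] = 44,741.5694 / (1,182.0154 × 1.176140) = 32.18318.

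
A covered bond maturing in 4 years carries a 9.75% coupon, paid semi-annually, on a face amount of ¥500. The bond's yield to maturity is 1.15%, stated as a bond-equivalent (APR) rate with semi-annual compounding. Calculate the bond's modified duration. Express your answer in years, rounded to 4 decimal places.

Periodic yield y = 0.00575. First find Macaulay duration:
  t   CF        PV=CF/(1+0.00575)^t    t·PV
  1       24.375        24.2356        24.2356
  2       24.375        24.0971        48.1942
  3       24.375        23.9593        71.8780
  4       24.375        23.8223        95.2894
  5       24.375        23.6861       118.4307
  6       24.375        23.5507       141.3044
  7       24.375        23.4161       163.9126
  8      524.375       500.8661     4,006.9289
  Σ                    667.6335     4,670.1738
P = 667.6335; Macaulay duration = 4,670.1738 / 667.6335 = 6.99512 half-year periods = 3.49756 years.
Modified duration = D_Mac / (1 + y) = 3.49756 / 1.00575 = 3.47756 years.

3.4776 years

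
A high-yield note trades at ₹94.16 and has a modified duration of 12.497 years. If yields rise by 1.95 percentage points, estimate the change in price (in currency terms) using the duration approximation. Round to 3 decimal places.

-₹22.946

Duration approximation: ΔP/P ≈ -D_mod · Δy = -12.497 × (+0.0195) = -0.2436915.
ΔP ≈ 94.16 × (-0.2436915) = -22.94599164.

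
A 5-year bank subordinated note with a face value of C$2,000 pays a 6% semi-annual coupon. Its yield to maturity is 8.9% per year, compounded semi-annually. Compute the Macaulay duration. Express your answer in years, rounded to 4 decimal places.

Periodic yield y = 0.0445. Discount each cash flow and weight by its period:
  t   CF        PV=CF/(1+0.0445)^t    t·PV
  1        60.00        57.4438        57.4438
  2        60.00        54.9964       109.9928
  3        60.00        52.6533       157.9600
  4        60.00        50.4101       201.6404
  5        60.00        48.2624       241.3121
  6        60.00        46.2062       277.2374
  7        60.00        44.2377       309.6636
  8        60.00        42.3530       338.8236
  9        60.00        40.5485       364.9369
  10    2,060.00     1,332.8546    13,328.5461
  Σ                  1,769.9660    15,387.5566
Price P = Σ PV = 1,769.9660.
Macaulay duration = Σ(t·PV) / P = 15,387.5566 / 1,769.9660 = 8.69370 half-year periods.
In years: 8.69370 / 2 = 4.34685 years.

4.3469 years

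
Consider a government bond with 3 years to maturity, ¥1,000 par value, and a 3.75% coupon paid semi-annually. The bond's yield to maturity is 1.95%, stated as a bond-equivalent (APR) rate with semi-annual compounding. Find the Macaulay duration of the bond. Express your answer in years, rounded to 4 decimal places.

2.8693 years

Periodic yield y = 0.00975. Discount each cash flow and weight by its period:
  t   CF        PV=CF/(1+0.00975)^t    t·PV
  1        18.75        18.5690        18.5690
  2        18.75        18.3897        36.7793
  3        18.75        18.2121        54.6363
  4        18.75        18.0362        72.1449
  5        18.75        17.8621        89.3104
  6     1,018.75       961.1351     5,766.8108
  Σ                  1,052.2041     6,038.2506
Price P = Σ PV = 1,052.2041.
Macaulay duration = Σ(t·PV) / P = 6,038.2506 / 1,052.2041 = 5.73867 half-year periods.
In years: 5.73867 / 2 = 2.86933 years.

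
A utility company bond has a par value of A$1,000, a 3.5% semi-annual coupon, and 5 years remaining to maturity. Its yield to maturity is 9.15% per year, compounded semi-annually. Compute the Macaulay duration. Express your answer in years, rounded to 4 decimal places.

4.5680 years

Periodic yield y = 0.04575. Discount each cash flow and weight by its period:
  t   CF        PV=CF/(1+0.04575)^t    t·PV
  1        17.50        16.7344        16.7344
  2        17.50        16.0023        32.0046
  3        17.50        15.3022        45.9067
  4        17.50        14.6328        58.5311
  5        17.50        13.9926        69.9630
  6        17.50        13.3805        80.2827
  7        17.50        12.7951        89.5655
  8        17.50        12.2353        97.8825
  9        17.50        11.7000       105.3003
  10    1,017.50       650.5126     6,505.1256
  Σ                    777.2877     7,101.2964
Price P = Σ PV = 777.2877.
Macaulay duration = Σ(t·PV) / P = 7,101.2964 / 777.2877 = 9.13599 half-year periods.
In years: 9.13599 / 2 = 4.56800 years.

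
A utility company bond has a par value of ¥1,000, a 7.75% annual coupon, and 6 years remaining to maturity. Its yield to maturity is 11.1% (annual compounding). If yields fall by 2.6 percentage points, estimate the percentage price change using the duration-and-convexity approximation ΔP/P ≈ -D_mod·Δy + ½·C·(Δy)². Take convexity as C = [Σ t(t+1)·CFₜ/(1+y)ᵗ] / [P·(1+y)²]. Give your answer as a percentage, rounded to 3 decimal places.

+12.424%

With y = 0.111:
  t   CF        PV=CF/(1+0.111)^t    t·PV        t(t+1)·PV
  1        77.50        69.7570        69.7570         139.5140
  2        77.50        62.7876       125.5751         376.7253
  3        77.50        56.5145       169.5434         678.1734
  4        77.50        50.8681       203.4724       1,017.3619
  5        77.50        45.7859       228.9293       1,373.5759
  6     1,077.50       572.9714     3,437.8282      24,064.7977
  Σ                    858.6843     4,235.1054      27,650.1482
P = 858.6843; D_Mac = 4.93209 yrs; D_mod = 4.43932 yrs; C = 26.08770.
Duration effect: -4.43932 × (-0.026) = +0.115422
Convexity effect: 0.5 × 26.08770 × (-0.026)² = +0.0088176
ΔP/P ≈ +0.115422 + 0.0088176 = +0.124240 = +12.4240%.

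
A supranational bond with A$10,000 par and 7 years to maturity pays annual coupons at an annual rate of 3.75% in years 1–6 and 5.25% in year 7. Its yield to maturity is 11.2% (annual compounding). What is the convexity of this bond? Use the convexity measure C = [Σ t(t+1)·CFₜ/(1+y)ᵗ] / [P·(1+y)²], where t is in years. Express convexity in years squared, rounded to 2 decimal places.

With y = 0.112:
  t   CF        PV=CF/(1+0.112)^t    t·PV        t(t+1)·PV
  1       375.00       337.2302       337.2302         674.4604
  2       375.00       303.2646       606.5292       1,819.5875
  3       375.00       272.7199       818.1598       3,272.6394
  4       375.00       245.2518       981.0070       4,905.0350
  5       375.00       220.5501     1,102.7507       6,616.5041
  6       375.00       198.3365     1,190.0187       8,330.1311
  7    10,525.00     5,005.9740    35,041.8183     280,334.5467
  Σ                  6,583.3271    40,077.5140     305,952.9042
P = 6,583.3271.
Convexity = Σ t(t+1)·PV / [P·(1+y)²] = 305,952.9042 / (6,583.3271 × 1.236544) = 37.58370.

37.58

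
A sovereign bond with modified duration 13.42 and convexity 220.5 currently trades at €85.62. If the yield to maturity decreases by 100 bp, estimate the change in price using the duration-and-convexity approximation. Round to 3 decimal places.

+€12.434

Duration effect: -D_mod·Δy = -13.42 × (-0.01) = +0.134200
Convexity effect: ½·C·(Δy)² = 0.5 × 220.5 × (-0.01)² = +0.0110250
ΔP/P ≈ +0.134200 + 0.0110250 = +0.145225
ΔP ≈ 85.62 × (+0.145225) = +12.4341645.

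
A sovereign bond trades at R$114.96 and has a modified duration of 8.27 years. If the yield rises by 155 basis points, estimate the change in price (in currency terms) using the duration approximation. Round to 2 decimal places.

-R$14.74

Duration approximation: ΔP/P ≈ -D_mod · Δy = -8.27 × (+0.0155) = -0.128185.
ΔP ≈ 114.96 × (-0.128185) = -14.7361476.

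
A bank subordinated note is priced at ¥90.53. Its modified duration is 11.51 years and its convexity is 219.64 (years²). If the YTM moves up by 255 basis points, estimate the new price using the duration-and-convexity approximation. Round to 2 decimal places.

¥70.42

Duration effect: -D_mod·Δy = -11.51 × (+0.0255) = -0.293505
Convexity effect: ½·C·(Δy)² = 0.5 × 219.64 × (0.0255)² = +0.071410455
ΔP/P ≈ -0.293505 + 0.071410455 = -0.222094545
New price ≈ 90.53 × (1 - 0.222094545) = 70.42378084115.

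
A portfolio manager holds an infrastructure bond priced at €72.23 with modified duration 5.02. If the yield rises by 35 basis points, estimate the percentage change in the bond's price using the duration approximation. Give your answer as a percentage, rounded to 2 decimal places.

-1.76%

Duration approximation: ΔP/P ≈ -D_mod · Δy = -5.02 × (+0.0035) = -0.017570.
As a percentage: -1.7570%.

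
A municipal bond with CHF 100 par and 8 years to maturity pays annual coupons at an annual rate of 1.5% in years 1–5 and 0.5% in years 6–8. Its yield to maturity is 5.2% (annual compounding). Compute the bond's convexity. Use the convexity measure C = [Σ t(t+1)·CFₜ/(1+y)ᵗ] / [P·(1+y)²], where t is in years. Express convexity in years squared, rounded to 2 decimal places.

With y = 0.052:
  t   CF        PV=CF/(1+0.052)^t    t·PV        t(t+1)·PV
  1         1.50         1.4259         1.4259           2.8517
  2         1.50         1.3554         2.7108           8.1323
  3         1.50         1.2884         3.8651          15.4606
  4         1.50         1.2247         4.8988          24.4939
  5         1.50         1.1642         5.8208          34.9248
  6         0.50         0.3689         2.2132          15.4926
  7         0.50         0.3506         2.4545          19.6358
  8       100.50        66.9947       535.9572       4,823.6150
  Σ                     74.1726       559.3463       4,944.6067
P = 74.1726.
Convexity = Σ t(t+1)·PV / [P·(1+y)²] = 4,944.6067 / (74.1726 × 1.106704) = 60.23606.

60.24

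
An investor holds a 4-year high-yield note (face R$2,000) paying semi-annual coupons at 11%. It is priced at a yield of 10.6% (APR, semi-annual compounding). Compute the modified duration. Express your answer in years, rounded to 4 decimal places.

3.1778 years

Periodic yield y = 0.053. First find Macaulay duration:
  t   CF        PV=CF/(1+0.053)^t    t·PV
  1       110.00       104.4634       104.4634
  2       110.00        99.2055       198.4111
  3       110.00        94.2123       282.6369
  4       110.00        89.4704       357.8815
  5       110.00        84.9671       424.8355
  6       110.00        80.6905       484.1431
  7       110.00        76.6292       536.4041
  8     2,110.00     1,395.9038    11,167.2303
  Σ                  2,025.5422    13,556.0059
P = 2,025.5422; Macaulay duration = 13,556.0059 / 2,025.5422 = 6.69253 half-year periods = 3.34627 years.
Modified duration = D_Mac / (1 + y) = 3.34627 / 1.053 = 3.17784 years.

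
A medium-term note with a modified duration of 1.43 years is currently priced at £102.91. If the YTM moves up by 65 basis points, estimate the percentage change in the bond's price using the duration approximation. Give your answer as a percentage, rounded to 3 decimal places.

-0.930%

Duration approximation: ΔP/P ≈ -D_mod · Δy = -1.43 × (+0.0065) = -0.009295.
As a percentage: -0.9295%.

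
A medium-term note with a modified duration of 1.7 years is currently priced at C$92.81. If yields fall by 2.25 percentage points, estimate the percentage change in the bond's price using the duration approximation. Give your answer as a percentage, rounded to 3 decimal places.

+3.825%

Duration approximation: ΔP/P ≈ -D_mod · Δy = -1.7 × (-0.0225) = +0.038250.
As a percentage: +3.8250%.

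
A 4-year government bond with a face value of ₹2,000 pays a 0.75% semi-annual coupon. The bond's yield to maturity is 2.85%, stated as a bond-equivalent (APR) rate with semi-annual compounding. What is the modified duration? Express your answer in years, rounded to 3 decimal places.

3.890 years

Periodic yield y = 0.01425. First find Macaulay duration:
  t   CF        PV=CF/(1+0.01425)^t    t·PV
  1         7.50         7.3946         7.3946
  2         7.50         7.2907        14.5815
  3         7.50         7.1883        21.5649
  4         7.50         7.0873        28.3492
  5         7.50         6.9877        34.9387
  6         7.50         6.8896        41.3373
  7         7.50         6.7928        47.5493
  8     2,007.50     1,792.6497    14,341.1973
  Σ                  1,842.2807    14,536.9128
P = 1,842.2807; Macaulay duration = 14,536.9128 / 1,842.2807 = 7.89072 half-year periods = 3.94536 years.
Modified duration = D_Mac / (1 + y) = 3.94536 / 1.01425 = 3.88993 years.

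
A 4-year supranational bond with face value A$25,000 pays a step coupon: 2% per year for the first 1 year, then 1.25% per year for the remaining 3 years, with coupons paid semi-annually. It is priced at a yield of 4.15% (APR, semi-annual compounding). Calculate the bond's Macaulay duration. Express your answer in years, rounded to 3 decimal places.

Periodic yield y = 0.02075. Discount each cash flow and weight by its period:
  t   CF        PV=CF/(1+0.02075)^t    t·PV
  1       250.00       244.9180       244.9180
  2       250.00       239.9392       479.8784
  3       156.25       146.9136       440.7407
  4       156.25       143.9271       575.7083
  5       156.25       141.0013       705.0064
  6       156.25       138.1350       828.8099
  7       156.25       135.3270       947.2887
  8    25,156.25    21,344.7363   170,757.8902
  Σ                 22,534.8973   174,980.2406
Price P = Σ PV = 22,534.8973.
Macaulay duration = Σ(t·PV) / P = 174,980.2406 / 22,534.8973 = 7.76486 half-year periods.
In years: 7.76486 / 2 = 3.88243 years.

3.882 years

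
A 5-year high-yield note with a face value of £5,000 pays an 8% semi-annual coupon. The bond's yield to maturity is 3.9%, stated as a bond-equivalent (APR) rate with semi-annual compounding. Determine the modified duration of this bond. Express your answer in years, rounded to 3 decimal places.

4.209 years

Periodic yield y = 0.0195. First find Macaulay duration:
  t   CF        PV=CF/(1+0.0195)^t    t·PV
  1       200.00       196.1746       196.1746
  2       200.00       192.4224       384.8447
  3       200.00       188.7419       566.2257
  4       200.00       185.1318       740.5273
  5       200.00       181.5908       907.9540
  6       200.00       178.1175     1,068.7051
  7       200.00       174.7107     1,222.9746
  8       200.00       171.3690     1,370.9517
  9       200.00       168.0912     1,512.8206
  10    5,200.00     4,286.7785    42,867.7849
  Σ                  5,923.1283    50,838.9630
P = 5,923.1283; Macaulay duration = 50,838.9630 / 5,923.1283 = 8.58313 half-year periods = 4.29156 years.
Modified duration = D_Mac / (1 + y) = 4.29156 / 1.0195 = 4.20948 years.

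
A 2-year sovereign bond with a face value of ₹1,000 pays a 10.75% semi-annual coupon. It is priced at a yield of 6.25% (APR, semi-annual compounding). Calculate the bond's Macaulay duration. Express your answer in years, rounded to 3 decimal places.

1.859 years

Periodic yield y = 0.03125. Discount each cash flow and weight by its period:
  t   CF        PV=CF/(1+0.03125)^t    t·PV
  1        53.75        52.1212        52.1212
  2        53.75        50.5418       101.0836
  3        53.75        49.0102       147.0306
  4     1,053.75       931.7121     3,726.8484
  Σ                  1,083.3853     4,027.0839
Price P = Σ PV = 1,083.3853.
Macaulay duration = Σ(t·PV) / P = 4,027.0839 / 1,083.3853 = 3.71713 half-year periods.
In years: 3.71713 / 2 = 1.85856 years.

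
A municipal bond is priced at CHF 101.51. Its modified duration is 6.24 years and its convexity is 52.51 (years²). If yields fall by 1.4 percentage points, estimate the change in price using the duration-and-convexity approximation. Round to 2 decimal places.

Duration effect: -D_mod·Δy = -6.24 × (-0.014) = +0.087360
Convexity effect: ½·C·(Δy)² = 0.5 × 52.51 × (-0.014)² = +0.00514598
ΔP/P ≈ +0.087360 + 0.00514598 = +0.09250598
ΔP ≈ 101.51 × (+0.09250598) = +9.3902820298.

+CHF 9.39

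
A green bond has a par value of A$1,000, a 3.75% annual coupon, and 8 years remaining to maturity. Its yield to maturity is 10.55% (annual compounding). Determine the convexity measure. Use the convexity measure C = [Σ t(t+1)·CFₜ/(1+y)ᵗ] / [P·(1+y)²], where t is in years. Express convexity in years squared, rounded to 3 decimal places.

With y = 0.1055:
  t   CF        PV=CF/(1+0.1055)^t    t·PV        t(t+1)·PV
  1        37.50        33.9213        33.9213          67.8426
  2        37.50        30.6841        61.3683         184.1048
  3        37.50        27.7559        83.2676         333.0706
  4        37.50        25.1071       100.4283         502.1417
  5        37.50        22.7111       113.5553         681.3320
  6        37.50        20.5437       123.2622         862.8356
  7        37.50        18.5832       130.0823       1,040.6581
  8     1,037.50       465.0698     3,720.5583      33,485.0249
  Σ                    644.3761     4,366.4437      37,157.0103
P = 644.3761.
Convexity = Σ t(t+1)·PV / [P·(1+y)²] = 37,157.0103 / (644.3761 × 1.222130) = 47.18281.

47.183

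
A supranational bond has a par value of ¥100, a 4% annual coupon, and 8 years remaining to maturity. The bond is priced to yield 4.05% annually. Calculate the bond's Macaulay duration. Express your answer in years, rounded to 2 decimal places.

Periodic yield y = 0.0405. Discount each cash flow and weight by its year:
  t   CF        PV=CF/(1+0.0405)^t    t·PV
  1         4.00         3.8443         3.8443
  2         4.00         3.6947         7.3893
  3         4.00         3.5509        10.6526
  4         4.00         3.4126        13.6506
  5         4.00         3.2798        16.3991
  6         4.00         3.1522        18.9129
  7         4.00         3.0295        21.2062
  8       104.00        75.7001       605.6011
  Σ                     99.6641       697.6562
Price P = Σ PV = 99.6641.
Macaulay duration = Σ(t·PV) / P = 697.6562 / 99.6641 = 7.00008 years.

7.00 years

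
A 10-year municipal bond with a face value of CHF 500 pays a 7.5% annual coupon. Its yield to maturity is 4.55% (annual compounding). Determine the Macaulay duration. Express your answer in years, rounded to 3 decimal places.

7.663 years

Periodic yield y = 0.0455. Discount each cash flow and weight by its year:
  t   CF        PV=CF/(1+0.0455)^t    t·PV
  1        37.50        35.8680        35.8680
  2        37.50        34.3070        68.6141
  3        37.50        32.8140        98.4420
  4        37.50        31.3859       125.5438
  5        37.50        30.0200       150.1001
  6        37.50        28.7136       172.2814
  7        37.50        27.4640       192.2477
  8        37.50        26.2687       210.1498
  9        37.50        25.1255       226.1296
  10      537.50       344.4594     3,444.5944
  Σ                    616.4262     4,723.9708
Price P = Σ PV = 616.4262.
Macaulay duration = Σ(t·PV) / P = 4,723.9708 / 616.4262 = 7.66348 years.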